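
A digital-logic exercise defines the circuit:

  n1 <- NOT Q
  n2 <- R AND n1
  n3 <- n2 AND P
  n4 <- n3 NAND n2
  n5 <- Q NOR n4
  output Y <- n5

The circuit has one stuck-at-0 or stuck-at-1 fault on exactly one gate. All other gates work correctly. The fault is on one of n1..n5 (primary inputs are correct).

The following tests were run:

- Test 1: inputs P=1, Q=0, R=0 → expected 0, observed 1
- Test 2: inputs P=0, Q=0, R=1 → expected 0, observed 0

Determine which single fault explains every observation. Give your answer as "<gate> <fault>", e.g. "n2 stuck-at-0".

Fault-free values for test 1 (P=1, Q=0, R=0): n1=1, n2=0, n3=0, n4=1, n5=0, giving Y=0. Observed 1.
Test 1: faults giving observed 1 are {n2 stuck-at-1, n4 stuck-at-0, n5 stuck-at-1}.
Test 2 (P=0, Q=0, R=1): fault-free n1=1, n2=1, n3=0, n4=1, n5=0 → 0; observed 0. Eliminates n4 stuck-at-0, n5 stuck-at-1.
Only n2 stuck-at-1 is consistent with every test.

n2 stuck-at-1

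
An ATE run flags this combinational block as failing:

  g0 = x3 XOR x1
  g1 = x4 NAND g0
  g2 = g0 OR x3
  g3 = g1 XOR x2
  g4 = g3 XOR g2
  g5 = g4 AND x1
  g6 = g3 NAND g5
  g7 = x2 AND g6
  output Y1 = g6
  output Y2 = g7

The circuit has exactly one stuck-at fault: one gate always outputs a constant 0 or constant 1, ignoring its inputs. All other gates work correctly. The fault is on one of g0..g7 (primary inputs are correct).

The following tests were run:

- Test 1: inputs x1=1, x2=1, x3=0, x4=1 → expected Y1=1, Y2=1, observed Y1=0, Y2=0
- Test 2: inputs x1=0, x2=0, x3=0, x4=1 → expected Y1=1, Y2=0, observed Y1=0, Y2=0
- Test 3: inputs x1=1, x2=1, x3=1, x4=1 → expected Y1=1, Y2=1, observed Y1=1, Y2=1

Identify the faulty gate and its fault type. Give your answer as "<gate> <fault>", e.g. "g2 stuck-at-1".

g5 stuck-at-1

Fault-free values for test 1 (x1=1, x2=1, x3=0, x4=1): g0=1, g1=0, g2=1, g3=1, g4=0, g5=0, g6=1, g7=1, giving Y1=1, Y2=1. Observed Y1=0, Y2=0.
Test 1: faults giving observed Y1=0, Y2=0 are {g2 stuck-at-0, g4 stuck-at-1, g5 stuck-at-1, g6 stuck-at-0}.
Test 2 (x1=0, x2=0, x3=0, x4=1): fault-free g0=0, g1=1, g2=0, g3=1, g4=1, g5=0, g6=1, g7=0 → Y1=1, Y2=0; observed Y1=0, Y2=0. Eliminates g2 stuck-at-0, g4 stuck-at-1.
Test 3 (x1=1, x2=1, x3=1, x4=1): fault-free g0=0, g1=1, g2=1, g3=0, g4=1, g5=1, g6=1, g7=1 → Y1=1, Y2=1; observed Y1=1, Y2=1. Eliminates g6 stuck-at-0.
Only g5 stuck-at-1 is consistent with every test.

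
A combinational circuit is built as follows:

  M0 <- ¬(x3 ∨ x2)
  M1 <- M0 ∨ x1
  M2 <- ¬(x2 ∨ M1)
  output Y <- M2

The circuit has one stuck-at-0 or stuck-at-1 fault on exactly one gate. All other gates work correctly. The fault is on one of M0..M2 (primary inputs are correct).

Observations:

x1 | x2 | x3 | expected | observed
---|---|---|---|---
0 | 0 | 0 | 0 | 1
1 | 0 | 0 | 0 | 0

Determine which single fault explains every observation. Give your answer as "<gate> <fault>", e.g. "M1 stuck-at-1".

M0 stuck-at-0

Fault-free values for test 1 (x1=0, x2=0, x3=0): M0=1, M1=1, M2=0, giving Y=0. Observed 1.
Test 1: faults giving observed 1 are {M0 stuck-at-0, M1 stuck-at-0, M2 stuck-at-1}.
Test 2 (x1=1, x2=0, x3=0): fault-free M0=1, M1=1, M2=0 → 0; observed 0. Eliminates M1 stuck-at-0, M2 stuck-at-1.
Only M0 stuck-at-0 is consistent with every test.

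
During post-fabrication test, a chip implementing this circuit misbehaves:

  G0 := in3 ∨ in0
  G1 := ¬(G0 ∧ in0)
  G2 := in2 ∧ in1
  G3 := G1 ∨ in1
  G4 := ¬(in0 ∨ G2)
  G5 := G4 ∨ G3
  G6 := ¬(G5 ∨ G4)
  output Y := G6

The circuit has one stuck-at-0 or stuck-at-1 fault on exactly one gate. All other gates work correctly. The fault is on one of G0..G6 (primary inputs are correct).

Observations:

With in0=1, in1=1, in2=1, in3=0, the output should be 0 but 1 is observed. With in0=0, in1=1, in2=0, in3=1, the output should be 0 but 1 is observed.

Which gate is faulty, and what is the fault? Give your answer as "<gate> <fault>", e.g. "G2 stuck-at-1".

Fault-free values for test 1 (in0=1, in1=1, in2=1, in3=0): G0=1, G1=0, G2=1, G3=1, G4=0, G5=1, G6=0, giving Y=0. Observed 1.
Test 1: faults giving observed 1 are {G3 stuck-at-0, G5 stuck-at-0, G6 stuck-at-1}.
Test 2 (in0=0, in1=1, in2=0, in3=1): fault-free G0=1, G1=1, G2=0, G3=1, G4=1, G5=1, G6=0 → 0; observed 1. Eliminates G3 stuck-at-0, G5 stuck-at-0.
Only G6 stuck-at-1 is consistent with every test.

G6 stuck-at-1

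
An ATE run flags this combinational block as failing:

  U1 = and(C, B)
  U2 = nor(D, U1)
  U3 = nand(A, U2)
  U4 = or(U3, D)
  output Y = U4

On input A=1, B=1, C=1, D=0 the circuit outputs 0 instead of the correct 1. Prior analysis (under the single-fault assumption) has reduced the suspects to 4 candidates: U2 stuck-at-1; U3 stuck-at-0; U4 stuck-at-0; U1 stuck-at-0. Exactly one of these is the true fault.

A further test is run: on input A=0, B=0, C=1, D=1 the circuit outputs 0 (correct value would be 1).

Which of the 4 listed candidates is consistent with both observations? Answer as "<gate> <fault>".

Evaluate each candidate on input A=0, B=0, C=1, D=1:
  U2 stuck-at-1: U1=0, U2=1 [stuck-at-1], U3=1, U4=1 → 1 — eliminated
  U3 stuck-at-0: U1=0, U2=0, U3=0 [stuck-at-0], U4=1 → 1 — eliminated
  U4 stuck-at-0: U1=0, U2=0, U3=1, U4=0 [stuck-at-0] → 0 — matches
  U1 stuck-at-0: U1=0 [stuck-at-0], U2=0, U3=1, U4=1 → 1 — eliminated
Only U4 stuck-at-0 reproduces the observed 0.

U4 stuck-at-0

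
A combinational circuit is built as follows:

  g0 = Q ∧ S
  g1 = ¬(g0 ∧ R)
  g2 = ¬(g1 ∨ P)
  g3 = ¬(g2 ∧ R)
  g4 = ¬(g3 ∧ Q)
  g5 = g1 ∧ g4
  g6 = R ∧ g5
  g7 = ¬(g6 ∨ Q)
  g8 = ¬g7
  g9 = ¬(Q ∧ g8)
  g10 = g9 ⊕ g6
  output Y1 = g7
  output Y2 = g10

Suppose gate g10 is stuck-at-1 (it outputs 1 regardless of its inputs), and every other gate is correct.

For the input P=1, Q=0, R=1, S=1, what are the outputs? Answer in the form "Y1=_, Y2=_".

Propagate with g10 forced: g0=0, g1=1, g2=0, g3=1, g4=1, g5=1, g6=1, g7=0, g8=1, g9=1, g10=1 [stuck-at-1].
So the outputs are Y1=0, Y2=1. (Without the fault they would be Y1=0, Y2=0.)

Y1=0, Y2=1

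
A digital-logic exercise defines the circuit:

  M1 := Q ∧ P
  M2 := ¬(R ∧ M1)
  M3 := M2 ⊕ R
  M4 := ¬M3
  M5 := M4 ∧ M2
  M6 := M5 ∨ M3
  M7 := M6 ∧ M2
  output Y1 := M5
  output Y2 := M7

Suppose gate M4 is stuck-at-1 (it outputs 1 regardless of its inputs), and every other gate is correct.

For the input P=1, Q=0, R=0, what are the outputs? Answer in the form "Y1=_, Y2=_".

Propagate with M4 forced: M1=0, M2=1, M3=1, M4=1 [stuck-at-1], M5=1, M6=1, M7=1.
So the outputs are Y1=1, Y2=1. (Without the fault they would be Y1=0, Y2=1.)

Y1=1, Y2=1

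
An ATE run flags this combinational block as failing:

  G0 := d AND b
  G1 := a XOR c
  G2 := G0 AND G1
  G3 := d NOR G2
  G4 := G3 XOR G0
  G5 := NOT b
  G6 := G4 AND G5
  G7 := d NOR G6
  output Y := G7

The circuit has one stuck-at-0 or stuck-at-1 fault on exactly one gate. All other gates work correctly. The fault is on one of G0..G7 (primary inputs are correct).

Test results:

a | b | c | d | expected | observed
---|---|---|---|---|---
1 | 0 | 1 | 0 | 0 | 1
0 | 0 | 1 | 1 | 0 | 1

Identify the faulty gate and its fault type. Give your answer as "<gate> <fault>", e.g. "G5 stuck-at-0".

Fault-free values for test 1 (a=1, b=0, c=1, d=0): G0=0, G1=0, G2=0, G3=1, G4=1, G5=1, G6=1, G7=0, giving Y=0. Observed 1.
Test 1: faults giving observed 1 are {G0 stuck-at-1, G2 stuck-at-1, G3 stuck-at-0, G4 stuck-at-0, G5 stuck-at-0, G6 stuck-at-0, G7 stuck-at-1}.
Test 2 (a=0, b=0, c=1, d=1): fault-free G0=0, G1=1, G2=0, G3=0, G4=0, G5=1, G6=0, G7=0 → 0; observed 1. Eliminates G0 stuck-at-1, G2 stuck-at-1, G3 stuck-at-0, G4 stuck-at-0, G5 stuck-at-0, G6 stuck-at-0.
Only G7 stuck-at-1 is consistent with every test.

G7 stuck-at-1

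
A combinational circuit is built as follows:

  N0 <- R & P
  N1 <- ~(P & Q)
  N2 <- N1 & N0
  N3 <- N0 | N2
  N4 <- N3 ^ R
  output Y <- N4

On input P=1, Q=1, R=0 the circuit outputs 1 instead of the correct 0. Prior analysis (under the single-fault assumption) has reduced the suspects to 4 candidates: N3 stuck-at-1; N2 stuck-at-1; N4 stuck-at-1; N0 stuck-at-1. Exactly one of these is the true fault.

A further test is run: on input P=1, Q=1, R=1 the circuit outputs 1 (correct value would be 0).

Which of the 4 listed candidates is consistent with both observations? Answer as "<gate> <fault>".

N4 stuck-at-1

Evaluate each candidate on input P=1, Q=1, R=1:
  N3 stuck-at-1: N0=1, N1=0, N2=0, N3=1 [stuck-at-1], N4=0 → 0 — eliminated
  N2 stuck-at-1: N0=1, N1=0, N2=1 [stuck-at-1], N3=1, N4=0 → 0 — eliminated
  N4 stuck-at-1: N0=1, N1=0, N2=0, N3=1, N4=1 [stuck-at-1] → 1 — matches
  N0 stuck-at-1: N0=1 [stuck-at-1], N1=0, N2=0, N3=1, N4=0 → 0 — eliminated
Only N4 stuck-at-1 reproduces the observed 1.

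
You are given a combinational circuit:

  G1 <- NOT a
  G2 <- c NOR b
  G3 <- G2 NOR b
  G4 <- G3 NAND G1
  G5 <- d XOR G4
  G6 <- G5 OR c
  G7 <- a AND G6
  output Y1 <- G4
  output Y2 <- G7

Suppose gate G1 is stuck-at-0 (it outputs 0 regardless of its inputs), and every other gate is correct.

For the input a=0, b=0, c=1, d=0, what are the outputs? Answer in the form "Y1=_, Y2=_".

Propagate with G1 forced: G1=0 [stuck-at-0], G2=0, G3=1, G4=1, G5=1, G6=1, G7=0.
So the outputs are Y1=1, Y2=0. (Without the fault they would be Y1=0, Y2=0.)

Y1=1, Y2=0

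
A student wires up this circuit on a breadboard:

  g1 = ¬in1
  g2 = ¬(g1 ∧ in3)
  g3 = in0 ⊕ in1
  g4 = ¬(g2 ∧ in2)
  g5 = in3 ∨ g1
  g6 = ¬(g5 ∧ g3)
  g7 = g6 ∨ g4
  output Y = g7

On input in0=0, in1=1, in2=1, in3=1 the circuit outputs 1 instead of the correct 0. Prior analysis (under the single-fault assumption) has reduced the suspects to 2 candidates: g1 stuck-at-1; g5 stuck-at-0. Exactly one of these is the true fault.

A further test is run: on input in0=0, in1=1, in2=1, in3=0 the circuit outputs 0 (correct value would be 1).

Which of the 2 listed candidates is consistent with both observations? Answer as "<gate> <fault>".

Evaluate each candidate on input in0=0, in1=1, in2=1, in3=0:
  g1 stuck-at-1: g1=1 [stuck-at-1], g2=1, g3=1, g4=0, g5=1, g6=0, g7=0 → 0 — matches
  g5 stuck-at-0: g1=0, g2=1, g3=1, g4=0, g5=0 [stuck-at-0], g6=1, g7=1 → 1 — eliminated
Only g1 stuck-at-1 reproduces the observed 0.

g1 stuck-at-1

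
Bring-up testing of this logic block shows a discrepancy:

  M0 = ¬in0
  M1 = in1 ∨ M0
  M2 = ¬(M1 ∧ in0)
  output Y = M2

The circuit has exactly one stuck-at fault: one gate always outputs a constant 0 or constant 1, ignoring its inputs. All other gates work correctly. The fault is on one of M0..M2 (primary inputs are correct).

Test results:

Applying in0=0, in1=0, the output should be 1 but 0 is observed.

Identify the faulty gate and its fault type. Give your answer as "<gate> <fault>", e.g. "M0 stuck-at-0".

M2 stuck-at-0

Fault-free values for test 1 (in0=0, in1=0): M0=1, M1=1, M2=1, giving Y=1. Observed 0.
Test 1: faults giving observed 0 are {M2 stuck-at-0}.
Only M2 stuck-at-0 is consistent with every test.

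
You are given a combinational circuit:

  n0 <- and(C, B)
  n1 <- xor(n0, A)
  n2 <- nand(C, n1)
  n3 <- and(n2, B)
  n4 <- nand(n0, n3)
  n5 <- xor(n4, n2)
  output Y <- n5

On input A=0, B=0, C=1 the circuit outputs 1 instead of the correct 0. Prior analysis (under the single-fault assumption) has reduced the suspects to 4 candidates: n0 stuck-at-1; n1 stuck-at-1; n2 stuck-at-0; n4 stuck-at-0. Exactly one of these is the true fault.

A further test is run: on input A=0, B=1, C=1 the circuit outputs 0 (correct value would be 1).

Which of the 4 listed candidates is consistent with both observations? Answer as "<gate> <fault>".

Evaluate each candidate on input A=0, B=1, C=1:
  n0 stuck-at-1: n0=1 [stuck-at-1], n1=1, n2=0, n3=0, n4=1, n5=1 → 1 — eliminated
  n1 stuck-at-1: n0=1, n1=1 [stuck-at-1], n2=0, n3=0, n4=1, n5=1 → 1 — eliminated
  n2 stuck-at-0: n0=1, n1=1, n2=0 [stuck-at-0], n3=0, n4=1, n5=1 → 1 — eliminated
  n4 stuck-at-0: n0=1, n1=1, n2=0, n3=0, n4=0 [stuck-at-0], n5=0 → 0 — matches
Only n4 stuck-at-0 reproduces the observed 0.

n4 stuck-at-0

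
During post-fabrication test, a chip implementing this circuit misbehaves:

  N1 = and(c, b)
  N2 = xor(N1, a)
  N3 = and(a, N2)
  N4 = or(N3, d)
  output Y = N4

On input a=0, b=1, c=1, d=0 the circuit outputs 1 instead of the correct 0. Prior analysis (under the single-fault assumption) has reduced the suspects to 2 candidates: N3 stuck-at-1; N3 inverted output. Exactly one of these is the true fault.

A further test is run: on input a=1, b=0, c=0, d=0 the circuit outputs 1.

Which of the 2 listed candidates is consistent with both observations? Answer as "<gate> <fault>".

Evaluate each candidate on input a=1, b=0, c=0, d=0:
  N3 stuck-at-1: N1=0, N2=1, N3=1 [stuck-at-1], N4=1 → 1 — matches
  N3 inverted output: N1=0, N2=1, N3=0 [inverted output], N4=0 → 0 — eliminated
Only N3 stuck-at-1 reproduces the observed 1.

N3 stuck-at-1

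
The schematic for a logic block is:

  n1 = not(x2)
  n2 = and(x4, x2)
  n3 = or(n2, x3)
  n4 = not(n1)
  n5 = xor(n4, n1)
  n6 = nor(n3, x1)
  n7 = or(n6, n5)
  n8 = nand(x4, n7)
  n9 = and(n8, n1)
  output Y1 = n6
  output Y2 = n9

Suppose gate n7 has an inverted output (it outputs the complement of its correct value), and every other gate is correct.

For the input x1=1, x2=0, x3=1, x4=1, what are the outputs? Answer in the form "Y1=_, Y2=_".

Propagate with n7 forced: n1=1, n2=0, n3=1, n4=0, n5=1, n6=0, n7=0 [inverted output], n8=1, n9=1.
So the outputs are Y1=0, Y2=1. (Without the fault they would be Y1=0, Y2=0.)

Y1=0, Y2=1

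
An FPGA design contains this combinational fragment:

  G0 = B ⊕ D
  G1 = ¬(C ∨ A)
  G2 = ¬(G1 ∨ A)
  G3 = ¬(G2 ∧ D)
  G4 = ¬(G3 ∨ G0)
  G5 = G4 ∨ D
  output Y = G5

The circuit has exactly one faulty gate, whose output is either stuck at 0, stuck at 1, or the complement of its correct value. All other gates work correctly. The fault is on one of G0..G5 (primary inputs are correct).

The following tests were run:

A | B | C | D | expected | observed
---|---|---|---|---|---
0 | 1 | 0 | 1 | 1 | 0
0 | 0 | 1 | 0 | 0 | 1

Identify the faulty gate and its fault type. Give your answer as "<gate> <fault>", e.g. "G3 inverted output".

G5 inverted output

Fault-free values for test 1 (A=0, B=1, C=0, D=1): G0=0, G1=1, G2=0, G3=1, G4=0, G5=1, giving Y=1. Observed 0.
Test 1: faults giving observed 0 are {G5 stuck-at-0, G5 inverted output}.
Test 2 (A=0, B=0, C=1, D=0): fault-free G0=0, G1=0, G2=1, G3=1, G4=0, G5=0 → 0; observed 1. Eliminates G5 stuck-at-0.
Only G5 inverted output is consistent with every test.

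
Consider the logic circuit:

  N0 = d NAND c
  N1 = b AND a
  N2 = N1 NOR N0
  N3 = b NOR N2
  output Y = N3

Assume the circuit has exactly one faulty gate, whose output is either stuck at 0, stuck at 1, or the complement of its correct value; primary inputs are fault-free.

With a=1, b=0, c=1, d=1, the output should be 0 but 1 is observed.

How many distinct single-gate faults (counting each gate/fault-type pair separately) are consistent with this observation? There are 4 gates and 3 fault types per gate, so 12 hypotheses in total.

Fault-free: N0=0, N1=0, N2=1, N3=0 → 0. Observed 1.
  N0 stuck-at-0: output 0 ✗
  N0 stuck-at-1: output 1 ✓
  N0 inverted output: output 1 ✓
  N1 stuck-at-0: output 0 ✗
  N1 stuck-at-1: output 1 ✓
  N1 inverted output: output 1 ✓
  N2 stuck-at-0: output 1 ✓
  N2 stuck-at-1: output 0 ✗
  N2 inverted output: output 1 ✓
  N3 stuck-at-0: output 0 ✗
  N3 stuck-at-1: output 1 ✓
  N3 inverted output: output 1 ✓
Consistent faults: {N0 stuck-at-1, N0 inverted output, N1 stuck-at-1, N1 inverted output, N2 stuck-at-0, N2 inverted output, N3 stuck-at-1, N3 inverted output} — 8 in all.

8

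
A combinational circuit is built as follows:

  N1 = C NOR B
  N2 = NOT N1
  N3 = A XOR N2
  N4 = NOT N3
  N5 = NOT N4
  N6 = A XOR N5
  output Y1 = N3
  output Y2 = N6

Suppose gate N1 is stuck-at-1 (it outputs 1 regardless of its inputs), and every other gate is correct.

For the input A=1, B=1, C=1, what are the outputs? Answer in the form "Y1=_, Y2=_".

Y1=1, Y2=0

Propagate with N1 forced: N1=1 [stuck-at-1], N2=0, N3=1, N4=0, N5=1, N6=0.
So the outputs are Y1=1, Y2=0. (Without the fault they would be Y1=0, Y2=1.)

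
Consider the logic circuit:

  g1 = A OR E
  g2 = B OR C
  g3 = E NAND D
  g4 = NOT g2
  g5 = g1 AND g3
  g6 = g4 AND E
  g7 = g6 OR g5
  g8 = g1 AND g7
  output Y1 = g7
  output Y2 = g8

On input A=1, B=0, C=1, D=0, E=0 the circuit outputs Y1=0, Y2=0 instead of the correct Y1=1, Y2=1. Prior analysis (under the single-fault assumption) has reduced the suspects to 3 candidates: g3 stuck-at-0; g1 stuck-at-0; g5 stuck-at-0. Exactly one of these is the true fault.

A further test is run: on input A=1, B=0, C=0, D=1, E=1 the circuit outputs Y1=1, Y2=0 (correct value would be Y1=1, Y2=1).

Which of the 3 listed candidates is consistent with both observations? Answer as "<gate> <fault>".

g1 stuck-at-0

Evaluate each candidate on input A=1, B=0, C=0, D=1, E=1:
  g3 stuck-at-0: g1=1, g2=0, g3=0 [stuck-at-0], g4=1, g5=0, g6=1, g7=1, g8=1 → Y1=1, Y2=1 — eliminated
  g1 stuck-at-0: g1=0 [stuck-at-0], g2=0, g3=0, g4=1, g5=0, g6=1, g7=1, g8=0 → Y1=1, Y2=0 — matches
  g5 stuck-at-0: g1=1, g2=0, g3=0, g4=1, g5=0 [stuck-at-0], g6=1, g7=1, g8=1 → Y1=1, Y2=1 — eliminated
Only g1 stuck-at-0 reproduces the observed Y1=1, Y2=0.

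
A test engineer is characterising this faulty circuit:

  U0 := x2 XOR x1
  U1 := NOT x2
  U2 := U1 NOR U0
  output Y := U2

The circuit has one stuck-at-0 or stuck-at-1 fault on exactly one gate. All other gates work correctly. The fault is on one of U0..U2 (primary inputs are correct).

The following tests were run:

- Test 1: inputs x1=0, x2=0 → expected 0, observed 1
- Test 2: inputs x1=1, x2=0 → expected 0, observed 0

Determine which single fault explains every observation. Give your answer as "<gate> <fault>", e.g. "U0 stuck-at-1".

Fault-free values for test 1 (x1=0, x2=0): U0=0, U1=1, U2=0, giving Y=0. Observed 1.
Test 1: faults giving observed 1 are {U1 stuck-at-0, U2 stuck-at-1}.
Test 2 (x1=1, x2=0): fault-free U0=1, U1=1, U2=0 → 0; observed 0. Eliminates U2 stuck-at-1.
Only U1 stuck-at-0 is consistent with every test.

U1 stuck-at-0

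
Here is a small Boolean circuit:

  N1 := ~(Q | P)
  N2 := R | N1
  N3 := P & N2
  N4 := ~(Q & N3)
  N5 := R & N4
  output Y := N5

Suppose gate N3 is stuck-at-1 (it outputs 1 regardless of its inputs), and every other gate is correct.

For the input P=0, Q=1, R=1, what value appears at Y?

Propagate with N3 forced: N1=0, N2=1, N3=1 [stuck-at-1], N4=0, N5=0.
So Y = 0. (Without the fault it would be 1.)

0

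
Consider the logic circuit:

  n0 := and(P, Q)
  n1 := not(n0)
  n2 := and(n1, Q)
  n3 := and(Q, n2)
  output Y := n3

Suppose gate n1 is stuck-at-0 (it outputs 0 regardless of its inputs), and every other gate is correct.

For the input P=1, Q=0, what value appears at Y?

0

Propagate with n1 forced: n0=0, n1=0 [stuck-at-0], n2=0, n3=0.
So Y = 0. (Same as the fault-free value — the fault is masked on this input.)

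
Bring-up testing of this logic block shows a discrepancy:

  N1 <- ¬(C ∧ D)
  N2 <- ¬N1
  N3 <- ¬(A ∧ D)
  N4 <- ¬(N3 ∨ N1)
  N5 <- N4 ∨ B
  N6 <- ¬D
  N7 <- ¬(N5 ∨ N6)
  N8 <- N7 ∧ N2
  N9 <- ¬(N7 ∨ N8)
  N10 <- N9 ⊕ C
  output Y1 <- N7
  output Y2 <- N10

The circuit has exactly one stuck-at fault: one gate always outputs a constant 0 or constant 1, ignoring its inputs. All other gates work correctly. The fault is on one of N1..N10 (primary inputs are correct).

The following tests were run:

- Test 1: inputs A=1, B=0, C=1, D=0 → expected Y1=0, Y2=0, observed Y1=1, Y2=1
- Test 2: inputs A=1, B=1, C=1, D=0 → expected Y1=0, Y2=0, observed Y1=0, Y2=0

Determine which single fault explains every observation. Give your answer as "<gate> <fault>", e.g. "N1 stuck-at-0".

Fault-free values for test 1 (A=1, B=0, C=1, D=0): N1=1, N2=0, N3=1, N4=0, N5=0, N6=1, N7=0, N8=0, N9=1, N10=0, giving Y1=0, Y2=0. Observed Y1=1, Y2=1.
Test 1: faults giving observed Y1=1, Y2=1 are {N6 stuck-at-0, N7 stuck-at-1}.
Test 2 (A=1, B=1, C=1, D=0): fault-free N1=1, N2=0, N3=1, N4=0, N5=1, N6=1, N7=0, N8=0, N9=1, N10=0 → Y1=0, Y2=0; observed Y1=0, Y2=0. Eliminates N7 stuck-at-1.
Only N6 stuck-at-0 is consistent with every test.

N6 stuck-at-0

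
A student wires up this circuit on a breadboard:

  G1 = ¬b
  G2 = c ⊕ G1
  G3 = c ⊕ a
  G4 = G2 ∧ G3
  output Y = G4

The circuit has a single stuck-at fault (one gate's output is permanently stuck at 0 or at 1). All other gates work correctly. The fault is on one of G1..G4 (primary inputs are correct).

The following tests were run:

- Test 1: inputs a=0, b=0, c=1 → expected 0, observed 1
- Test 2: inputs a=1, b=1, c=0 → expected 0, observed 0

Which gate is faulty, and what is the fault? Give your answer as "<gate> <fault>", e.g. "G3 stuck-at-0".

Fault-free values for test 1 (a=0, b=0, c=1): G1=1, G2=0, G3=1, G4=0, giving Y=0. Observed 1.
Test 1: faults giving observed 1 are {G1 stuck-at-0, G2 stuck-at-1, G4 stuck-at-1}.
Test 2 (a=1, b=1, c=0): fault-free G1=0, G2=0, G3=1, G4=0 → 0; observed 0. Eliminates G2 stuck-at-1, G4 stuck-at-1.
Only G1 stuck-at-0 is consistent with every test.

G1 stuck-at-0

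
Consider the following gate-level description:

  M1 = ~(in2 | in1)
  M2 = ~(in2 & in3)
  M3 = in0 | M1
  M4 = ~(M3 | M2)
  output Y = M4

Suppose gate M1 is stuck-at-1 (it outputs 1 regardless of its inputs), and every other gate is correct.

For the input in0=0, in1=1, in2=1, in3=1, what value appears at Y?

0

Propagate with M1 forced: M1=1 [stuck-at-1], M2=0, M3=1, M4=0.
So Y = 0. (Without the fault it would be 1.)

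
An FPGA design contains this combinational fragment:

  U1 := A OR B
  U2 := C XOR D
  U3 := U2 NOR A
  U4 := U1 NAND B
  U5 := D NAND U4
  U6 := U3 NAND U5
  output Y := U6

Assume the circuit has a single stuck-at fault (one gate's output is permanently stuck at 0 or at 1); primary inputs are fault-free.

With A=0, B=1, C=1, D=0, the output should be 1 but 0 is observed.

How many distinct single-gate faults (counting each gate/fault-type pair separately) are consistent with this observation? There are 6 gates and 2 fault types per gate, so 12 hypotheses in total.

Fault-free: U1=1, U2=1, U3=0, U4=0, U5=1, U6=1 → 1. Observed 0.
  U1 stuck-at-0: output 1 ✗
  U1 stuck-at-1: output 1 ✗
  U2 stuck-at-0: output 0 ✓
  U2 stuck-at-1: output 1 ✗
  U3 stuck-at-0: output 1 ✗
  U3 stuck-at-1: output 0 ✓
  U4 stuck-at-0: output 1 ✗
  U4 stuck-at-1: output 1 ✗
  U5 stuck-at-0: output 1 ✗
  U5 stuck-at-1: output 1 ✗
  U6 stuck-at-0: output 0 ✓
  U6 stuck-at-1: output 1 ✗
Consistent faults: {U2 stuck-at-0, U3 stuck-at-1, U6 stuck-at-0} — 3 in all.

3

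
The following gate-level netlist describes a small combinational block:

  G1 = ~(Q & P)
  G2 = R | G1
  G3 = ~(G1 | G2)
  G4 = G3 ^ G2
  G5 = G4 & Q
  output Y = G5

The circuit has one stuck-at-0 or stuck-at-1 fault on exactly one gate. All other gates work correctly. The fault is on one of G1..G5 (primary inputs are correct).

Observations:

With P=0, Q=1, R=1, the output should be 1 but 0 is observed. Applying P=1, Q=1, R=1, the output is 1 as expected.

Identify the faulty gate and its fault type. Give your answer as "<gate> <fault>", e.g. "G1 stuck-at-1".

G2 stuck-at-0

Fault-free values for test 1 (P=0, Q=1, R=1): G1=1, G2=1, G3=0, G4=1, G5=1, giving Y=1. Observed 0.
Test 1: faults giving observed 0 are {G2 stuck-at-0, G3 stuck-at-1, G4 stuck-at-0, G5 stuck-at-0}.
Test 2 (P=1, Q=1, R=1): fault-free G1=0, G2=1, G3=0, G4=1, G5=1 → 1; observed 1. Eliminates G3 stuck-at-1, G4 stuck-at-0, G5 stuck-at-0.
Only G2 stuck-at-0 is consistent with every test.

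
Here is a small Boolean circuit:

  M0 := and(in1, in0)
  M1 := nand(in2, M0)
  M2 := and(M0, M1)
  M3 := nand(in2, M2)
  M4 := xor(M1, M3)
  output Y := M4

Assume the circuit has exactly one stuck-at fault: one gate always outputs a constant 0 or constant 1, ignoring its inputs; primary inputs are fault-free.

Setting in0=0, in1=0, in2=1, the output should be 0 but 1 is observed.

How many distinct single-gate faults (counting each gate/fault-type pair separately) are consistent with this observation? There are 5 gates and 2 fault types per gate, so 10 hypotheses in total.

5

Fault-free: M0=0, M1=1, M2=0, M3=1, M4=0 → 0. Observed 1.
  M0 stuck-at-0: output 0 ✗
  M0 stuck-at-1: output 1 ✓
  M1 stuck-at-0: output 1 ✓
  M1 stuck-at-1: output 0 ✗
  M2 stuck-at-0: output 0 ✗
  M2 stuck-at-1: output 1 ✓
  M3 stuck-at-0: output 1 ✓
  M3 stuck-at-1: output 0 ✗
  M4 stuck-at-0: output 0 ✗
  M4 stuck-at-1: output 1 ✓
Consistent faults: {M0 stuck-at-1, M1 stuck-at-0, M2 stuck-at-1, M3 stuck-at-0, M4 stuck-at-1} — 5 in all.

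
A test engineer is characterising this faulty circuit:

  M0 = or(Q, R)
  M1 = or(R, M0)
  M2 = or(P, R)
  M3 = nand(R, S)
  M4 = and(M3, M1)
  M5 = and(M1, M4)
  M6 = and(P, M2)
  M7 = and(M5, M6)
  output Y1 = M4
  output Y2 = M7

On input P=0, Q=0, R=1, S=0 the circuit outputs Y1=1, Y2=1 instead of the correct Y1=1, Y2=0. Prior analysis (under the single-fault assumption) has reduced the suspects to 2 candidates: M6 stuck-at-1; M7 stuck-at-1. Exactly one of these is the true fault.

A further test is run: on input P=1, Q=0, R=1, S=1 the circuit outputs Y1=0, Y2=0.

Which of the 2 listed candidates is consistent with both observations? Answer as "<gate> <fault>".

M6 stuck-at-1

Evaluate each candidate on input P=1, Q=0, R=1, S=1:
  M6 stuck-at-1: M0=1, M1=1, M2=1, M3=0, M4=0, M5=0, M6=1 [stuck-at-1], M7=0 → Y1=0, Y2=0 — matches
  M7 stuck-at-1: M0=1, M1=1, M2=1, M3=0, M4=0, M5=0, M6=1, M7=1 [stuck-at-1] → Y1=0, Y2=1 — eliminated
Only M6 stuck-at-1 reproduces the observed Y1=0, Y2=0.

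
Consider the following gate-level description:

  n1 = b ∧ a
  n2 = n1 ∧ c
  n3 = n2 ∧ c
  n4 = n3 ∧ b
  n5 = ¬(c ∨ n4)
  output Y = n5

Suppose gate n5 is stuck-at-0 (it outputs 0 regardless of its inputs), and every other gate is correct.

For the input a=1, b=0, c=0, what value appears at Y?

0

Propagate with n5 forced: n1=0, n2=0, n3=0, n4=0, n5=0 [stuck-at-0].
So Y = 0. (Without the fault it would be 1.)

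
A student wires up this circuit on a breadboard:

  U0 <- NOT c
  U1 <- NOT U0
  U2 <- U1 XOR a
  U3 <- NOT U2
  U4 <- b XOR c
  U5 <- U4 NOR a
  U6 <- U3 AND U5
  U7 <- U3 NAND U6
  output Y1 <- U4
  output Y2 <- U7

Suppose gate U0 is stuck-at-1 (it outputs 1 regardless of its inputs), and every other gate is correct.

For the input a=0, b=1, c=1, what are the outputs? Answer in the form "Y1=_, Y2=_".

Propagate with U0 forced: U0=1 [stuck-at-1], U1=0, U2=0, U3=1, U4=0, U5=1, U6=1, U7=0.
So the outputs are Y1=0, Y2=0. (Without the fault they would be Y1=0, Y2=1.)

Y1=0, Y2=0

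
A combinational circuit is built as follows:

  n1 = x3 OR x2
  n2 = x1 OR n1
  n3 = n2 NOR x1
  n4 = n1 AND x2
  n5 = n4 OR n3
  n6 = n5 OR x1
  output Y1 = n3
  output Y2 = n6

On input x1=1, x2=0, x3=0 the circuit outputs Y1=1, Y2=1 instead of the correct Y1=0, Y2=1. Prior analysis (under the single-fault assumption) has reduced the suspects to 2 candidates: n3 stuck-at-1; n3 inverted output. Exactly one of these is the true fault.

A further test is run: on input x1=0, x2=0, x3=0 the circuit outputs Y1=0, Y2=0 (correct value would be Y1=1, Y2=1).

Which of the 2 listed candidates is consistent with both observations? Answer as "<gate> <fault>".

n3 inverted output

Evaluate each candidate on input x1=0, x2=0, x3=0:
  n3 stuck-at-1: n1=0, n2=0, n3=1 [stuck-at-1], n4=0, n5=1, n6=1 → Y1=1, Y2=1 — eliminated
  n3 inverted output: n1=0, n2=0, n3=0 [inverted output], n4=0, n5=0, n6=0 → Y1=0, Y2=0 — matches
Only n3 inverted output reproduces the observed Y1=0, Y2=0.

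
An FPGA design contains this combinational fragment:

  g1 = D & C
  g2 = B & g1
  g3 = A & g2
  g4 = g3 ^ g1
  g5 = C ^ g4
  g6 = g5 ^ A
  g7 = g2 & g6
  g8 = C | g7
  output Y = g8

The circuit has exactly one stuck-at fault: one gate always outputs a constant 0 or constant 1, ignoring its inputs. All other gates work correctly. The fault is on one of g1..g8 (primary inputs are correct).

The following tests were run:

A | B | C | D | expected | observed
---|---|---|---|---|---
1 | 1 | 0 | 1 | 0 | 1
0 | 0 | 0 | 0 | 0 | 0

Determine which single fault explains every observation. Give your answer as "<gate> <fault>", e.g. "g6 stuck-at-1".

Fault-free values for test 1 (A=1, B=1, C=0, D=1): g1=0, g2=0, g3=0, g4=0, g5=0, g6=1, g7=0, g8=0, giving Y=0. Observed 1.
Test 1: faults giving observed 1 are {g1 stuck-at-1, g7 stuck-at-1, g8 stuck-at-1}.
Test 2 (A=0, B=0, C=0, D=0): fault-free g1=0, g2=0, g3=0, g4=0, g5=0, g6=0, g7=0, g8=0 → 0; observed 0. Eliminates g7 stuck-at-1, g8 stuck-at-1.
Only g1 stuck-at-1 is consistent with every test.

g1 stuck-at-1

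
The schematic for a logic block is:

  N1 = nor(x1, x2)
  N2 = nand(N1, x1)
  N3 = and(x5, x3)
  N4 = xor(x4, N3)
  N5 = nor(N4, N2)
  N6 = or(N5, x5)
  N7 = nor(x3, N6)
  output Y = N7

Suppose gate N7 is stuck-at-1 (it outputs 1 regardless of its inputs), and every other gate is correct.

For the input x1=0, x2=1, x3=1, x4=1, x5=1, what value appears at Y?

1

Propagate with N7 forced: N1=0, N2=1, N3=1, N4=0, N5=0, N6=1, N7=1 [stuck-at-1].
So Y = 1. (Without the fault it would be 0.)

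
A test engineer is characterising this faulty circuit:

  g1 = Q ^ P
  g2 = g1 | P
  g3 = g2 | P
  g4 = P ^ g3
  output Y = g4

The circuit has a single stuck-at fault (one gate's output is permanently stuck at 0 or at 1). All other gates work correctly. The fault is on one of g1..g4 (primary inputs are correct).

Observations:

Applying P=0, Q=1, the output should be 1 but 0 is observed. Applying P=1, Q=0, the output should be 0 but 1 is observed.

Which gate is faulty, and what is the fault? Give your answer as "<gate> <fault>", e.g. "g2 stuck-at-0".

Fault-free values for test 1 (P=0, Q=1): g1=1, g2=1, g3=1, g4=1, giving Y=1. Observed 0.
Test 1: faults giving observed 0 are {g1 stuck-at-0, g2 stuck-at-0, g3 stuck-at-0, g4 stuck-at-0}.
Test 2 (P=1, Q=0): fault-free g1=1, g2=1, g3=1, g4=0 → 0; observed 1. Eliminates g1 stuck-at-0, g2 stuck-at-0, g4 stuck-at-0.
Only g3 stuck-at-0 is consistent with every test.

g3 stuck-at-0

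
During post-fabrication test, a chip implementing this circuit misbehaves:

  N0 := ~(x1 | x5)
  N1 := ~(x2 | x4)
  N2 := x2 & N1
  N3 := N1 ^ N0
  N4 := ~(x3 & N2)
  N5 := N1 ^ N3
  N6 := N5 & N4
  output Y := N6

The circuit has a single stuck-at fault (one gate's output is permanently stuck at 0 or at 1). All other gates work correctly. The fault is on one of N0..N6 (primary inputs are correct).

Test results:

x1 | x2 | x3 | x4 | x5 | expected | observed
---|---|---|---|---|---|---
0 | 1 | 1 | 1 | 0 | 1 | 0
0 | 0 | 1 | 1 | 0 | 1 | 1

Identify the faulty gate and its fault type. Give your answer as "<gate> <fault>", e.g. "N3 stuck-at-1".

N1 stuck-at-1

Fault-free values for test 1 (x1=0, x2=1, x3=1, x4=1, x5=0): N0=1, N1=0, N2=0, N3=1, N4=1, N5=1, N6=1, giving Y=1. Observed 0.
Test 1: faults giving observed 0 are {N0 stuck-at-0, N1 stuck-at-1, N2 stuck-at-1, N3 stuck-at-0, N4 stuck-at-0, N5 stuck-at-0, N6 stuck-at-0}.
Test 2 (x1=0, x2=0, x3=1, x4=1, x5=0): fault-free N0=1, N1=0, N2=0, N3=1, N4=1, N5=1, N6=1 → 1; observed 1. Eliminates N0 stuck-at-0, N2 stuck-at-1, N3 stuck-at-0, N4 stuck-at-0, N5 stuck-at-0, N6 stuck-at-0.
Only N1 stuck-at-1 is consistent with every test.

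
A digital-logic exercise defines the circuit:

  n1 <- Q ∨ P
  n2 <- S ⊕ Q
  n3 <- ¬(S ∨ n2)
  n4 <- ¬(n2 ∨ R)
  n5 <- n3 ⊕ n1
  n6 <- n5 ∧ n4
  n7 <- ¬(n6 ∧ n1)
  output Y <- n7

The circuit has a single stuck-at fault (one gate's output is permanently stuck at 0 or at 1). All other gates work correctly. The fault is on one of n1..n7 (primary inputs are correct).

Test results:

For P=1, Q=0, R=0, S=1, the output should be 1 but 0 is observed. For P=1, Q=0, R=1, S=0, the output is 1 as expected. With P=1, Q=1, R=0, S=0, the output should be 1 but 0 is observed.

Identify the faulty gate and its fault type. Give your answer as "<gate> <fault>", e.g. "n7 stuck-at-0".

n4 stuck-at-1

Fault-free values for test 1 (P=1, Q=0, R=0, S=1): n1=1, n2=1, n3=0, n4=0, n5=1, n6=0, n7=1, giving Y=1. Observed 0.
Test 1: faults giving observed 0 are {n2 stuck-at-0, n4 stuck-at-1, n6 stuck-at-1, n7 stuck-at-0}.
Test 2 (P=1, Q=0, R=1, S=0): fault-free n1=1, n2=0, n3=1, n4=0, n5=0, n6=0, n7=1 → 1; observed 1. Eliminates n6 stuck-at-1, n7 stuck-at-0.
Test 3 (P=1, Q=1, R=0, S=0): fault-free n1=1, n2=1, n3=0, n4=0, n5=1, n6=0, n7=1 → 1; observed 0. Eliminates n2 stuck-at-0.
Only n4 stuck-at-1 is consistent with every test.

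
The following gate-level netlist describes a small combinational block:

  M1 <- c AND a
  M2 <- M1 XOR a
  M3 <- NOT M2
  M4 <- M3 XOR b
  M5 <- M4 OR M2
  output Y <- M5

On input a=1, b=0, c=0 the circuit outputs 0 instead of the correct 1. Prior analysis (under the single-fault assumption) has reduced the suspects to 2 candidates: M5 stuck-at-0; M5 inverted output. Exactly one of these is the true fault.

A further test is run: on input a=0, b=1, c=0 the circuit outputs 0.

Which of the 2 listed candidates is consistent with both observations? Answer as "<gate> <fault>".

M5 stuck-at-0

Evaluate each candidate on input a=0, b=1, c=0:
  M5 stuck-at-0: M1=0, M2=0, M3=1, M4=0, M5=0 [stuck-at-0] → 0 — matches
  M5 inverted output: M1=0, M2=0, M3=1, M4=0, M5=1 [inverted output] → 1 — eliminated
Only M5 stuck-at-0 reproduces the observed 0.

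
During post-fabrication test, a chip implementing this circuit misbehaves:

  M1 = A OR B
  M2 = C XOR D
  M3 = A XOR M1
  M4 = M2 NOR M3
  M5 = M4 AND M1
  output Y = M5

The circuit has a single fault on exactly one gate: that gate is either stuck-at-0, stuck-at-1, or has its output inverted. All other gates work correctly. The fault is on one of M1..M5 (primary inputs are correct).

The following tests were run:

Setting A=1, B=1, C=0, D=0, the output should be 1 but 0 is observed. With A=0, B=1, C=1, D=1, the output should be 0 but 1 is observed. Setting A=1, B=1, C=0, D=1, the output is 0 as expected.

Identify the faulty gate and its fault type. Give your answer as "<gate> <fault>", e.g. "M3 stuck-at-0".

M3 inverted output

Fault-free values for test 1 (A=1, B=1, C=0, D=0): M1=1, M2=0, M3=0, M4=1, M5=1, giving Y=1. Observed 0.
Test 1: faults giving observed 0 are {M1 stuck-at-0, M1 inverted output, M2 stuck-at-1, M2 inverted output, M3 stuck-at-1, M3 inverted output, M4 stuck-at-0, M4 inverted output, M5 stuck-at-0, M5 inverted output}.
Test 2 (A=0, B=1, C=1, D=1): fault-free M1=1, M2=0, M3=1, M4=0, M5=0 → 0; observed 1. Eliminates M1 stuck-at-0, M1 inverted output, M2 stuck-at-1, M2 inverted output, M3 stuck-at-1, M4 stuck-at-0, M5 stuck-at-0.
Test 3 (A=1, B=1, C=0, D=1): fault-free M1=1, M2=1, M3=0, M4=0, M5=0 → 0; observed 0. Eliminates M4 inverted output, M5 inverted output.
Only M3 inverted output is consistent with every test.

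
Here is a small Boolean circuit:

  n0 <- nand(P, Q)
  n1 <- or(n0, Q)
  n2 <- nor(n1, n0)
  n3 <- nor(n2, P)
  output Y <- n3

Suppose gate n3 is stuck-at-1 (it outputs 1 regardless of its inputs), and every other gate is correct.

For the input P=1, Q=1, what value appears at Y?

1

Propagate with n3 forced: n0=0, n1=1, n2=0, n3=1 [stuck-at-1].
So Y = 1. (Without the fault it would be 0.)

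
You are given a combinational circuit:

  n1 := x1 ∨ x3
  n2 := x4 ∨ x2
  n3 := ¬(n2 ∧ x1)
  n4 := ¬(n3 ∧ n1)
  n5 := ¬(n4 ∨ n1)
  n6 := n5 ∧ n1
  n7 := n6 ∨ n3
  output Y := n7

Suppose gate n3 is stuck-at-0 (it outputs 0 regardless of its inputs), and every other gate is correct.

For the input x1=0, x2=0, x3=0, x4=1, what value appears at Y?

Propagate with n3 forced: n1=0, n2=1, n3=0 [stuck-at-0], n4=1, n5=0, n6=0, n7=0.
So Y = 0. (Without the fault it would be 1.)

0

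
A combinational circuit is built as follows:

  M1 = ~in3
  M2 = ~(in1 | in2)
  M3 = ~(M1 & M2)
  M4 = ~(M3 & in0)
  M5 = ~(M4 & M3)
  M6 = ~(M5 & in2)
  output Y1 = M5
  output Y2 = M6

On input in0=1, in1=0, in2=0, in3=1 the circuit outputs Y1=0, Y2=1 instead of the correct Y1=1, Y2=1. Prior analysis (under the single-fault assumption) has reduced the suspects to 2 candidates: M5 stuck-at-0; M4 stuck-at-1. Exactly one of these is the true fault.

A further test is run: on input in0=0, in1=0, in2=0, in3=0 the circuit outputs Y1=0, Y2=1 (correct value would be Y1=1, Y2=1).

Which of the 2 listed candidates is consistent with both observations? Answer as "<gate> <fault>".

Evaluate each candidate on input in0=0, in1=0, in2=0, in3=0:
  M5 stuck-at-0: M1=1, M2=1, M3=0, M4=1, M5=0 [stuck-at-0], M6=1 → Y1=0, Y2=1 — matches
  M4 stuck-at-1: M1=1, M2=1, M3=0, M4=1 [stuck-at-1], M5=1, M6=1 → Y1=1, Y2=1 — eliminated
Only M5 stuck-at-0 reproduces the observed Y1=0, Y2=1.

M5 stuck-at-0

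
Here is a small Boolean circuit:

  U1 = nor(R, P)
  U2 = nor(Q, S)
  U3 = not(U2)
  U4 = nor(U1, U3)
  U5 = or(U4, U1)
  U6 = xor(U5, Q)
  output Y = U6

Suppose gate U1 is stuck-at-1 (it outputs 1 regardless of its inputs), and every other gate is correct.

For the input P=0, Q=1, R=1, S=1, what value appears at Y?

Propagate with U1 forced: U1=1 [stuck-at-1], U2=0, U3=1, U4=0, U5=1, U6=0.
So Y = 0. (Without the fault it would be 1.)

0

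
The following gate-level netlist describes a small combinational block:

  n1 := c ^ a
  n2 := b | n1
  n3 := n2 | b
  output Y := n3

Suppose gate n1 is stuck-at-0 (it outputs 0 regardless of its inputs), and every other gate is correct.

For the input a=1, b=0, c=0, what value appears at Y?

0

Propagate with n1 forced: n1=0 [stuck-at-0], n2=0, n3=0.
So Y = 0. (Without the fault it would be 1.)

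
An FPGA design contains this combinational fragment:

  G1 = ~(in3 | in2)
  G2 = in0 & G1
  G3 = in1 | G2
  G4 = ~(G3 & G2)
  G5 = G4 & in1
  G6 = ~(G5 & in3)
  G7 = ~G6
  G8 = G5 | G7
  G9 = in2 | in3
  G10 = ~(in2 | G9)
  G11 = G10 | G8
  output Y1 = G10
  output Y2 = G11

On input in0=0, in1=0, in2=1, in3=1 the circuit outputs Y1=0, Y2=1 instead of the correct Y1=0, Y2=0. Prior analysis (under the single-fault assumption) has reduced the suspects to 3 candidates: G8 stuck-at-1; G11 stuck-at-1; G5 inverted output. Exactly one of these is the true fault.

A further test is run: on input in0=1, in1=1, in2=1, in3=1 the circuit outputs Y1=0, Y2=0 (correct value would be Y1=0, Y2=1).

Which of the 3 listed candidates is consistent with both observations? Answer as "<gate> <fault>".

Evaluate each candidate on input in0=1, in1=1, in2=1, in3=1:
  G8 stuck-at-1: G1=0, G2=0, G3=1, G4=1, G5=1, G6=0, G7=1, G8=1 [stuck-at-1], G9=1, G10=0, G11=1 → Y1=0, Y2=1 — eliminated
  G11 stuck-at-1: G1=0, G2=0, G3=1, G4=1, G5=1, G6=0, G7=1, G8=1, G9=1, G10=0, G11=1 [stuck-at-1] → Y1=0, Y2=1 — eliminated
  G5 inverted output: G1=0, G2=0, G3=1, G4=1, G5=0 [inverted output], G6=1, G7=0, G8=0, G9=1, G10=0, G11=0 → Y1=0, Y2=0 — matches
Only G5 inverted output reproduces the observed Y1=0, Y2=0.

G5 inverted output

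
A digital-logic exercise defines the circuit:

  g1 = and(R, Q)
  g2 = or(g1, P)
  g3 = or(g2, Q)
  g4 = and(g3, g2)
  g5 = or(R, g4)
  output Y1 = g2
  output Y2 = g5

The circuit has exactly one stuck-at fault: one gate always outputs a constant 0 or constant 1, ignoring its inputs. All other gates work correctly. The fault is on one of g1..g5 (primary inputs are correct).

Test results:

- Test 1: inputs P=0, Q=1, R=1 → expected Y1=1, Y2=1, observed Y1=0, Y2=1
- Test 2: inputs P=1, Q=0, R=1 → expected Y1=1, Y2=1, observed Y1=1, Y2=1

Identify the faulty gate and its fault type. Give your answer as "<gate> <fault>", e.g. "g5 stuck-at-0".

Fault-free values for test 1 (P=0, Q=1, R=1): g1=1, g2=1, g3=1, g4=1, g5=1, giving Y1=1, Y2=1. Observed Y1=0, Y2=1.
Test 1: faults giving observed Y1=0, Y2=1 are {g1 stuck-at-0, g2 stuck-at-0}.
Test 2 (P=1, Q=0, R=1): fault-free g1=0, g2=1, g3=1, g4=1, g5=1 → Y1=1, Y2=1; observed Y1=1, Y2=1. Eliminates g2 stuck-at-0.
Only g1 stuck-at-0 is consistent with every test.

g1 stuck-at-0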